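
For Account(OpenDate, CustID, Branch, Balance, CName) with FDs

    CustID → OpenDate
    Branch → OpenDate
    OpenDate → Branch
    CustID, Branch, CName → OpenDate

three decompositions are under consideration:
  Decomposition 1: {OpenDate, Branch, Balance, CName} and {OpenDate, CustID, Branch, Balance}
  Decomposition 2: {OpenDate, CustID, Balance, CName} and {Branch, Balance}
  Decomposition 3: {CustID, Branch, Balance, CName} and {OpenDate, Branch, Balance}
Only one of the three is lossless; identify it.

Decomposition 3

Decomposition 1: common = {OpenDate, Branch, Balance}, closure = {OpenDate, Branch, Balance} → lossy.
Decomposition 2: common = {Balance}, closure = {Balance} → lossy.
Decomposition 3: common = {Branch, Balance}, closure = {OpenDate, Branch, Balance} → lossless.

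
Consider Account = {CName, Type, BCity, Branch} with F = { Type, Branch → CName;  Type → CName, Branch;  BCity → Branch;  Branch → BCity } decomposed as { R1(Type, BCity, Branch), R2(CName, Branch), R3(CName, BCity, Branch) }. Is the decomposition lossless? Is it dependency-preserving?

Lossless test (chase): Rows 1 and 2 agree on Branch; apply Branch→BCity and equate their BCity entries. No row becomes fully distinguished — the join is lossy.
Dependency preservation: the restricted closure of {Type, Branch} across the fragments never reaches {CName}, so Type, Branch → CName cannot be enforced without a join — not preserved.

lossy and not dependency-preserving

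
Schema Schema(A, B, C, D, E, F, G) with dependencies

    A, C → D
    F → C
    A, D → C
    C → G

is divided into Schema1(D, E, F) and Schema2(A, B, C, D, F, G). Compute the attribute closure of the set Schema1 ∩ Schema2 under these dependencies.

C, D, F, G

Schema1 ∩ Schema2 = {D, F}.
F → C applies, adding C
C → G applies, adding G
Closure: {C, D, F, G}.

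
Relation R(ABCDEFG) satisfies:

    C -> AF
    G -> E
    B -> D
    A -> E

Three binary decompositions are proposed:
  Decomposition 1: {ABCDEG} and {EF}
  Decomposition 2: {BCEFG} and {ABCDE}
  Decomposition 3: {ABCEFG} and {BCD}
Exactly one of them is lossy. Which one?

Decomposition 1: common = {E}, closure = {E} → lossy.
Decomposition 2: common = {BCE}, closure = {ABCDEF} → lossless.
Decomposition 3: common = {BC}, closure = {ABCDEF} → lossless.

Decomposition 1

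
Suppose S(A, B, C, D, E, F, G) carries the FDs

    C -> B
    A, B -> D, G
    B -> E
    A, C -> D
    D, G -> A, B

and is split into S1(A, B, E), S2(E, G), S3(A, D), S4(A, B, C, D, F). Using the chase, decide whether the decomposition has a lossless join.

No

Chase test. Columns are A, B, C, D, E, F, G; row i has aⱼ where attribute j ∈ Si, else bᵢⱼ.
Initial tableau (one row per fragment):
  row 1: a1 a2 b13 b14 a5 b16 b17
  row 2: b21 b22 b23 b24 a5 b26 a7
  row 3: a1 b32 b33 a4 b35 b36 b37
  row 4: a1 a2 a3 a4 b45 a6 b47
Rows 1 and 4 agree on A, B; apply A, B→D, G and equate their D, G entries.
Rows 1 and 4 agree on B; apply B→E and equate their E entries.
No row becomes fully distinguished — the join is lossy.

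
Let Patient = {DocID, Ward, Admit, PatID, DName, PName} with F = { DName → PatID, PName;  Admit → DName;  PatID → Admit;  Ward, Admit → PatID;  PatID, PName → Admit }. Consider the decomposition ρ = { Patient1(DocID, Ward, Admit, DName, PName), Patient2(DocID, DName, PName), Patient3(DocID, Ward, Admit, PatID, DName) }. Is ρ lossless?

Chase test. Columns are DocID, Ward, Admit, PatID, DName, PName; row i has aⱼ where attribute j ∈ Patienti, else bᵢⱼ.
Initial tableau (one row per fragment):
  row 1: a1 a2 a3 b14 a5 a6
  row 2: a1 b22 b23 b24 a5 a6
  row 3: a1 a2 a3 a4 a5 b36
Rows 1 and 2 agree on DName; apply DName→PatID, PName and equate their PatID, PName entries.
Rows 1 and 3 agree on DName; apply DName→PatID, PName and equate their PatID, PName entries.
Rows 1 and 2 agree on PatID; apply PatID→Admit and equate their Admit entries.
Row 1 is now all distinguished symbols — the join is lossless.

Yes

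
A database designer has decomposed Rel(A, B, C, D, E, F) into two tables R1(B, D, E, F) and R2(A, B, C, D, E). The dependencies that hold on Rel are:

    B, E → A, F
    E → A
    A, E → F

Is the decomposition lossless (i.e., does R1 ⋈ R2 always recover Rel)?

Common attributes: R1 ∩ R2 = {B, D, E}.
Closure of {B, D, E}: B, E → A, F applies, adding A, F. So (B, D, E)⁺ = {A, B, D, E, F}.
This closure contains every attribute of R1, so R1 ∩ R2 → R1. The join is lossless.

Yes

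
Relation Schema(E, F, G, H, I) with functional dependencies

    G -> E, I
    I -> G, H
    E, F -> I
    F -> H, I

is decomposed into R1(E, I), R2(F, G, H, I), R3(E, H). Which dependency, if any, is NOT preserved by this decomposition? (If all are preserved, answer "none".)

G → E, I: restricted closure across fragments reaches E, I.
I → G, H lies within R2.
E, F → I: restricted closure across fragments reaches I.
F → H, I lies within R2.
Every dependency is enforceable on the fragments, so the decomposition is dependency-preserving.

none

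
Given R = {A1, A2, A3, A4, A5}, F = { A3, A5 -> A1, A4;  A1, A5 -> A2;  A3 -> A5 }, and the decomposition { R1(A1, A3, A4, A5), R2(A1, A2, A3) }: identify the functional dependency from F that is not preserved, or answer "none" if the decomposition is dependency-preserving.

A1, A5 -> A2

Check A1, A5 → A2: no single fragment contains all of {A1, A2, A5}, and the restricted closure of {A1, A5} across the fragments never reaches {A2}.
A3, A5 → A1, A4 is preserved.
A3 → A5 is preserved.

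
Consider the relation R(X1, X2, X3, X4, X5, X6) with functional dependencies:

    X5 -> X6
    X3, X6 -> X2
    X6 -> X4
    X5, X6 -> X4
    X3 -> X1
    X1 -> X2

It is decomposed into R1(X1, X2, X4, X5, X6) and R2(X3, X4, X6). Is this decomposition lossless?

Common attributes: R1 ∩ R2 = {X4, X6}.
No dependency enlarges {X4, X6}, so (X4, X6)⁺ = {X4, X6}.
The closure contains neither all of R1 = {X1, X2, X4, X5, X6} nor all of R2 = {X3, X4, X6}, so the common attributes are not a superkey of either fragment. The join is lossy.

No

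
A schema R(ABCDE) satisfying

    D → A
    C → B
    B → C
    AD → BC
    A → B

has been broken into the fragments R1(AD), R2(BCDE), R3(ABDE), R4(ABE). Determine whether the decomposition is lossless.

Yes

Chase test. Columns are ABCDE; row i has aⱼ where attribute j ∈ Ri, else bᵢⱼ.
Initial tableau (one row per fragment):
  row 1: a1 b12 b13 a4 b15
  row 2: b21 a2 a3 a4 a5
  row 3: a1 a2 b33 a4 a5
  row 4: a1 a2 b43 b44 a5
Rows 1 and 2 agree on D; apply D→A and equate their A entries.
Rows 2 and 3 agree on B; apply B→C and equate their C entries.
Rows 2 and 4 agree on B; apply B→C and equate their C entries.
Rows 1 and 2 agree on AD; apply AD→BC and equate their BC entries.
Row 2 is now all distinguished symbols — the join is lossless.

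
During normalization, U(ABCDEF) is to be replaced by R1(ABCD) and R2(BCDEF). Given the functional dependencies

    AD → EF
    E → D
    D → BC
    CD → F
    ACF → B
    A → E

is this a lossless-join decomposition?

No

Common attributes: R1 ∩ R2 = {BCD}.
Closure of {BCD}: CD → F applies, adding F. So (BCD)⁺ = {BCDF}.
The closure contains neither all of R1 = {ABCD} nor all of R2 = {BCDEF}, so the common attributes are not a superkey of either fragment. The join is lossy.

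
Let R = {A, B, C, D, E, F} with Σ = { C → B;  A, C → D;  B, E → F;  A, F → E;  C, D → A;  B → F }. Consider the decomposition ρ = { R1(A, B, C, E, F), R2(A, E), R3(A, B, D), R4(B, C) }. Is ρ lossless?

No

Chase test. Columns are A, B, C, D, E, F; row i has aⱼ where attribute j ∈ Ri, else bᵢⱼ.
Initial tableau (one row per fragment):
  row 1: a1 a2 a3 b14 a5 a6
  row 2: a1 b22 b23 b24 a5 b26
  row 3: a1 a2 b33 a4 b35 b36
  row 4: b41 a2 a3 b44 b45 b46
Rows 1 and 3 agree on B; apply B→F and equate their F entries.
Rows 1 and 4 agree on B; apply B→F and equate their F entries.
Rows 1 and 3 agree on A, F; apply A, F→E and equate their E entries.
No row becomes fully distinguished — the join is lossy.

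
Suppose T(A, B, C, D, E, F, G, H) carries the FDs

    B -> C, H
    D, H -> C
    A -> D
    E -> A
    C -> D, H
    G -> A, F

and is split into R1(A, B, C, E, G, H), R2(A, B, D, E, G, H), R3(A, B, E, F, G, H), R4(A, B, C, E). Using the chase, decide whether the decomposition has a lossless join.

Yes

Chase test. Columns are A, B, C, D, E, F, G, H; row i has aⱼ where attribute j ∈ Ri, else bᵢⱼ.
Initial tableau (one row per fragment):
  row 1: a1 a2 a3 b14 a5 b16 a7 a8
  row 2: a1 a2 b23 a4 a5 b26 a7 a8
  row 3: a1 a2 b33 b34 a5 a6 a7 a8
  row 4: a1 a2 a3 b44 a5 b46 b47 b48
Rows 1 and 2 agree on B; apply B→C, H and equate their C, H entries.
Rows 1 and 3 agree on B; apply B→C, H and equate their C, H entries.
Rows 1 and 4 agree on B; apply B→C, H and equate their C, H entries.
Rows 1 and 2 agree on A; apply A→D and equate their D entries.
Rows 1 and 3 agree on A; apply A→D and equate their D entries.
Rows 1 and 4 agree on A; apply A→D and equate their D entries.
Rows 1 and 2 agree on G; apply G→A, F and equate their A, F entries.
Rows 1 and 3 agree on G; apply G→A, F and equate their A, F entries.
Row 1 is now all distinguished symbols — the join is lossless.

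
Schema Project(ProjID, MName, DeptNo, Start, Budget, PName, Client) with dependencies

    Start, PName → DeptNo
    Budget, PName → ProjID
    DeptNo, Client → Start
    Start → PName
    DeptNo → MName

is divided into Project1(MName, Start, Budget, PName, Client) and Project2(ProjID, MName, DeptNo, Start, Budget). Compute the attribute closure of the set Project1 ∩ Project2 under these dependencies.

Project1 ∩ Project2 = {MName, Start, Budget}.
Start → PName applies, adding PName
Start, PName → DeptNo applies, adding DeptNo
Budget, PName → ProjID applies, adding ProjID
Closure: {ProjID, MName, DeptNo, Start, Budget, PName}.

ProjID, MName, DeptNo, Start, Budget, PName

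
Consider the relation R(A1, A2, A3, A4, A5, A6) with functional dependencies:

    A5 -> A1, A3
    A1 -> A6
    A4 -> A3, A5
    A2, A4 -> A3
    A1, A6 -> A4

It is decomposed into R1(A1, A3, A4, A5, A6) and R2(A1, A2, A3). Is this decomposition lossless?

Yes

Common attributes: R1 ∩ R2 = {A1, A3}.
Closure of {A1, A3}: A1 → A6 applies, adding A6; A1, A6 → A4 applies, adding A4; A4 → A3, A5 applies, adding A5. So (A1, A3)⁺ = {A1, A3, A4, A5, A6}.
This closure contains every attribute of R1, so R1 ∩ R2 → R1. The join is lossless.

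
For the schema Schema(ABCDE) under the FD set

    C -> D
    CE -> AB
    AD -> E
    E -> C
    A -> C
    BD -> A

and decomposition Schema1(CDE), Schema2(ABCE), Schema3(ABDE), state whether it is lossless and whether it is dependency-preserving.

lossless and dependency-preserving

Lossless test (chase): Rows 1 and 2 agree on C; apply C→D and equate their D entries. Rows 1 and 2 agree on CE; apply CE→AB and equate their AB entries. Rows 1 and 3 agree on E; apply E→C and equate their C entries. Row 1 is now all distinguished symbols — the join is lossless.
Dependency preservation: every FD's attributes lie within a single fragment, so each can be enforced locally — preserved.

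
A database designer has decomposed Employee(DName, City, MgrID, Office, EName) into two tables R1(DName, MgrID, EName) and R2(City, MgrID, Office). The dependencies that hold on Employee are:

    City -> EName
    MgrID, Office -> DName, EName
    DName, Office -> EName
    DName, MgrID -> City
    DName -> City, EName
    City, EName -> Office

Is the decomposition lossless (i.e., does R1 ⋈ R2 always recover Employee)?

Common attributes: R1 ∩ R2 = {MgrID}.
No dependency enlarges {MgrID}, so (MgrID)⁺ = {MgrID}.
The closure contains neither all of R1 = {DName, MgrID, EName} nor all of R2 = {City, MgrID, Office}, so the common attributes are not a superkey of either fragment. The join is lossy.

No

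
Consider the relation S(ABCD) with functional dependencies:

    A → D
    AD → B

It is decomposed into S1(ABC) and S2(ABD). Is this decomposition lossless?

Yes

Common attributes: S1 ∩ S2 = {AB}.
Closure of {AB}: A → D applies, adding D. So (AB)⁺ = {ABD}.
This closure contains every attribute of S2, so S1 ∩ S2 → S2. The join is lossless.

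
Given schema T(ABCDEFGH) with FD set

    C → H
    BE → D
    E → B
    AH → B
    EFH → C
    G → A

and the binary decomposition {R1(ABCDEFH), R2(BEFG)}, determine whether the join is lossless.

Common attributes: R1 ∩ R2 = {BEF}.
Closure of {BEF}: BE → D applies, adding D. So (BEF)⁺ = {BDEF}.
The closure contains neither all of R1 = {ABCDEFH} nor all of R2 = {BEFG}, so the common attributes are not a superkey of either fragment. The join is lossy.

No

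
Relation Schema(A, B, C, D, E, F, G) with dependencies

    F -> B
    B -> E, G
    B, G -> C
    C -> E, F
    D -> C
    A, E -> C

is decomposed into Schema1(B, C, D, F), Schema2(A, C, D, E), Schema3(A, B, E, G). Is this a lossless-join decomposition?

Yes

Chase test. Columns are A, B, C, D, E, F, G; row i has aⱼ where attribute j ∈ Schemai, else bᵢⱼ.
Initial tableau (one row per fragment):
  row 1: b11 a2 a3 a4 b15 a6 b17
  row 2: a1 b22 a3 a4 a5 b26 b27
  row 3: a1 a2 b33 b34 a5 b36 a7
Rows 1 and 3 agree on B; apply B→E, G and equate their E, G entries.
Rows 1 and 3 agree on B, G; apply B, G→C and equate their C entries.
Rows 1 and 2 agree on C; apply C→E, F and equate their E, F entries.
Rows 1 and 3 agree on C; apply C→E, F and equate their E, F entries.
Rows 1 and 2 agree on F; apply F→B and equate their B entries.
Rows 1 and 2 agree on B; apply B→E, G and equate their E, G entries.
Row 2 is now all distinguished symbols — the join is lossless.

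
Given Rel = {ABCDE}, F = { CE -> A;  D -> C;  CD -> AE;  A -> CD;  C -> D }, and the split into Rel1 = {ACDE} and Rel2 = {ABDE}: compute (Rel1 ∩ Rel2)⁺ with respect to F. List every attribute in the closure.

Rel1 ∩ Rel2 = {ADE}.
D → C applies, adding C
Closure: {ACDE}.

ACDE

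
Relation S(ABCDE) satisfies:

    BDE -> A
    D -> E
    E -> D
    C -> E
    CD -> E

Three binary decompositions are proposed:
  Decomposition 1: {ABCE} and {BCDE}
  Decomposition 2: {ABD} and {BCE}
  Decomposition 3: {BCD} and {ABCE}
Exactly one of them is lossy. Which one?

Decomposition 1: common = {BCE}, closure = {ABCDE} → lossless.
Decomposition 2: common = {B}, closure = {B} → lossy.
Decomposition 3: common = {BC}, closure = {ABCDE} → lossless.

Decomposition 2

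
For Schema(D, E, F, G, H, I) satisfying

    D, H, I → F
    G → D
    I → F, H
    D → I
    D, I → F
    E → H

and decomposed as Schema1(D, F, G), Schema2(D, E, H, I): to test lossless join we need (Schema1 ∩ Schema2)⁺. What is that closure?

D, F, H, I

Schema1 ∩ Schema2 = {D}.
D → I applies, adding I
D, I → F applies, adding F
I → F, H applies, adding H
Closure: {D, F, H, I}.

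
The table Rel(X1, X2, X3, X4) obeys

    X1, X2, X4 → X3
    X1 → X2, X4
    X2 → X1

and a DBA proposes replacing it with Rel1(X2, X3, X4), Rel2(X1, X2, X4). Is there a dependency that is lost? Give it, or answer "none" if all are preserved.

X1, X2, X4 → X3: restricted closure across fragments reaches X3.
X1 → X2, X4 lies within Rel2.
X2 → X1 lies within Rel2.
Every dependency is enforceable on the fragments, so the decomposition is dependency-preserving.

none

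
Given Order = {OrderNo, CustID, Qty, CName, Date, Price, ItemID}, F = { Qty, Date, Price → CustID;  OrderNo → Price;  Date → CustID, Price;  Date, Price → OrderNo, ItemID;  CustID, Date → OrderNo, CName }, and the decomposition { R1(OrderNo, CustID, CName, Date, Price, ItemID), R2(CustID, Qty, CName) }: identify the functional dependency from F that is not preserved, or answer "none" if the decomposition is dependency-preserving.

Qty, Date, Price → CustID: restricted closure across fragments reaches CustID.
OrderNo → Price lies within R1.
Date → CustID, Price lies within R1.
Date, Price → OrderNo, ItemID lies within R1.
CustID, Date → OrderNo, CName lies within R1.
Every dependency is enforceable on the fragments, so the decomposition is dependency-preserving.

none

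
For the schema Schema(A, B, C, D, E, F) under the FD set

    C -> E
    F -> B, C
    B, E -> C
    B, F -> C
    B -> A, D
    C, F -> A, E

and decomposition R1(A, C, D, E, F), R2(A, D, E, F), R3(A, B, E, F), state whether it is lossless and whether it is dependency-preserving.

lossless but not dependency-preserving

Lossless test (chase): Rows 1 and 2 agree on F; apply F→B, C and equate their B, C entries. Rows 1 and 3 agree on F; apply F→B, C and equate their B, C entries. Rows 1 and 3 agree on B; apply B→A, D and equate their A, D entries. Row 1 is now all distinguished symbols — the join is lossless.
Dependency preservation: the restricted closure of {B, E} across the fragments never reaches {C}, so B, E → C cannot be enforced without a join — not preserved.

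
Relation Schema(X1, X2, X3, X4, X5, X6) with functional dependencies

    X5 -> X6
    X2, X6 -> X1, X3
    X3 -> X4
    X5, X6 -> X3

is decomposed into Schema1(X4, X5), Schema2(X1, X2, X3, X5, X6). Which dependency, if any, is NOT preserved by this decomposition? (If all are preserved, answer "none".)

X3 -> X4

Check X3 → X4: no single fragment contains all of {X3, X4}, and the restricted closure of {X3} across the fragments never reaches {X4}.
X5 → X6 is preserved.
X2, X6 → X1, X3 is preserved.
X5, X6 → X3 is preserved.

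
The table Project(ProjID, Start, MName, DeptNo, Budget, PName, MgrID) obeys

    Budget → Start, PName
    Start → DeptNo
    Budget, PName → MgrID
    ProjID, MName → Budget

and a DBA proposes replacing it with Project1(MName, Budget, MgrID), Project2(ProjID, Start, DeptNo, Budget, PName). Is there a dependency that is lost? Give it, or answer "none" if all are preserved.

ProjID, MName → Budget

Check ProjID, MName → Budget: no single fragment contains all of {ProjID, MName, Budget}, and the restricted closure of {ProjID, MName} across the fragments never reaches {Budget}.
Budget → Start, PName is preserved.
Start → DeptNo is preserved.
Budget, PName → MgrID is preserved.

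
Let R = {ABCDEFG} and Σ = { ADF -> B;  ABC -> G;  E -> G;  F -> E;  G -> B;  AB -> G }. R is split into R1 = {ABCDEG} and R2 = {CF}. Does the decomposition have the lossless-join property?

Common attributes: R1 ∩ R2 = {C}.
No dependency enlarges {C}, so (C)⁺ = {C}.
The closure contains neither all of R1 = {ABCDEG} nor all of R2 = {CF}, so the common attributes are not a superkey of either fragment. The join is lossy.

No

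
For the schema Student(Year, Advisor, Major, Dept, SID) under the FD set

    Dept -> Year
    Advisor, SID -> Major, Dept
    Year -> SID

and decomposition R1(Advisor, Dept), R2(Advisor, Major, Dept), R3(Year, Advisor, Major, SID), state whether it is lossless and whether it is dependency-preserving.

Lossless test (chase): Rows 1 and 2 agree on Dept; apply Dept→Year and equate their Year entries. Rows 1 and 2 agree on Year; apply Year→SID and equate their SID entries. Rows 1 and 2 agree on Advisor, SID; apply Advisor, SID→Major, Dept and equate their Major, Dept entries. No row becomes fully distinguished — the join is lossy.
Dependency preservation: the restricted closure of {Dept} across the fragments never reaches {Year}, so Dept → Year cannot be enforced without a join — not preserved.

lossy and not dependency-preserving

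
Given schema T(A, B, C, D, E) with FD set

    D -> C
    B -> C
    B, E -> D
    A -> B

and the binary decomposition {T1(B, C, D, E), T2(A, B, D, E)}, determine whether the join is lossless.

Yes

Common attributes: T1 ∩ T2 = {B, D, E}.
Closure of {B, D, E}: D → C applies, adding C. So (B, D, E)⁺ = {B, C, D, E}.
This closure contains every attribute of T1, so T1 ∩ T2 → T1. The join is lossless.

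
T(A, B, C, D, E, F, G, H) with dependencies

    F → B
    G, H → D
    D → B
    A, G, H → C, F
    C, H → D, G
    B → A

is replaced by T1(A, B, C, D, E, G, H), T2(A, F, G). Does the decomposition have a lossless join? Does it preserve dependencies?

Lossless test: (A, G)⁺ = {A, G}, which is a superkey of neither fragment — lossy.
Dependency preservation: the restricted closure of {F} across the fragments never reaches {B}, so F → B cannot be enforced without a join — not preserved.

lossy and not dependency-preserving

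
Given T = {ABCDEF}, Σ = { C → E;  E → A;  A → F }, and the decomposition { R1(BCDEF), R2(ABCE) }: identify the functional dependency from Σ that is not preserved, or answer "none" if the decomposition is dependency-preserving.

A → F

Check A → F: no single fragment contains all of {AF}, and the restricted closure of {A} across the fragments never reaches {F}.
C → E is preserved.
E → A is preserved.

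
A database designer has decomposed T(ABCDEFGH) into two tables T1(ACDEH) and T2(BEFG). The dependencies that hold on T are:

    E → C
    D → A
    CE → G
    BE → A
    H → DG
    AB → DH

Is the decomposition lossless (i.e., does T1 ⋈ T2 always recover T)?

Common attributes: T1 ∩ T2 = {E}.
Closure of {E}: E → C applies, adding C; CE → G applies, adding G. So (E)⁺ = {CEG}.
The closure contains neither all of T1 = {ACDEH} nor all of T2 = {BEFG}, so the common attributes are not a superkey of either fragment. The join is lossy.

No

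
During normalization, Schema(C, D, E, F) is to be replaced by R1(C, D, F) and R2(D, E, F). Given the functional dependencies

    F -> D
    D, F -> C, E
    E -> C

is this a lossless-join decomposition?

Common attributes: R1 ∩ R2 = {D, F}.
Closure of {D, F}: D, F → C, E applies, adding C, E. So (D, F)⁺ = {C, D, E, F}.
This closure contains every attribute of R1, so R1 ∩ R2 → R1. The join is lossless.

Yes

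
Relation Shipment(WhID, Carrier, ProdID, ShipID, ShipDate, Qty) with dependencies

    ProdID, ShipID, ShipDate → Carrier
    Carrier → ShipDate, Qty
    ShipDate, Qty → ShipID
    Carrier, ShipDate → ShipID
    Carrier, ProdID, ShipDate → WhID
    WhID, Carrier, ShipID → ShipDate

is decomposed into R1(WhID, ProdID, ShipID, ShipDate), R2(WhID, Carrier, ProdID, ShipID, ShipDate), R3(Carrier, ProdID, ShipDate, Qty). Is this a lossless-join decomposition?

Chase test. Columns are WhID, Carrier, ProdID, ShipID, ShipDate, Qty; row i has aⱼ where attribute j ∈ Ri, else bᵢⱼ.
Initial tableau (one row per fragment):
  row 1: a1 b12 a3 a4 a5 b16
  row 2: a1 a2 a3 a4 a5 b26
  row 3: b31 a2 a3 b34 a5 a6
Rows 1 and 2 agree on ProdID, ShipID, ShipDate; apply ProdID, ShipID, ShipDate→Carrier and equate their Carrier entries.
Rows 1 and 2 agree on Carrier; apply Carrier→ShipDate, Qty and equate their ShipDate, Qty entries.
Rows 1 and 3 agree on Carrier; apply Carrier→ShipDate, Qty and equate their ShipDate, Qty entries.
Rows 1 and 3 agree on ShipDate, Qty; apply ShipDate, Qty→ShipID and equate their ShipID entries.
Rows 1 and 3 agree on Carrier, ProdID, ShipDate; apply Carrier, ProdID, ShipDate→WhID and equate their WhID entries.
Row 1 is now all distinguished symbols — the join is lossless.

Yes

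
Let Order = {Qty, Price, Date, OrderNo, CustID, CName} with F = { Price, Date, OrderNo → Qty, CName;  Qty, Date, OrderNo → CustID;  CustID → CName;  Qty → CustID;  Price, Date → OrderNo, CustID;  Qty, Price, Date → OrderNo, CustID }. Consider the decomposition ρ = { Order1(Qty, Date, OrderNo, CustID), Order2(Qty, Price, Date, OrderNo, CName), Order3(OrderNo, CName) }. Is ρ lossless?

Chase test. Columns are Qty, Price, Date, OrderNo, CustID, CName; row i has aⱼ where attribute j ∈ Orderi, else bᵢⱼ.
Initial tableau (one row per fragment):
  row 1: a1 b12 a3 a4 a5 b16
  row 2: a1 a2 a3 a4 b25 a6
  row 3: b31 b32 b33 a4 b35 a6
Rows 1 and 2 agree on Qty, Date, OrderNo; apply Qty, Date, OrderNo→CustID and equate their CustID entries.
Rows 1 and 2 agree on CustID; apply CustID→CName and equate their CName entries.
Row 2 is now all distinguished symbols — the join is lossless.

Yes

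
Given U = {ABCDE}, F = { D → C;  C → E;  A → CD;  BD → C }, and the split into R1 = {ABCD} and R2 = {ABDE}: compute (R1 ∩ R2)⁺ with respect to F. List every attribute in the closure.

ABCDE

R1 ∩ R2 = {ABD}.
D → C applies, adding C
C → E applies, adding E
Closure: {ABCDE}.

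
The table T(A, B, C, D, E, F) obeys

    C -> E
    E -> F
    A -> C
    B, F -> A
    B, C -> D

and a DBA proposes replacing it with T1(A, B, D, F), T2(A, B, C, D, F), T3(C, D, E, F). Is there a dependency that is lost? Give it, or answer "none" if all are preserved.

C → E lies within T3.
E → F lies within T3.
A → C lies within T2.
B, F → A lies within T1.
B, C → D lies within T2.
Every dependency is enforceable on the fragments, so the decomposition is dependency-preserving.

none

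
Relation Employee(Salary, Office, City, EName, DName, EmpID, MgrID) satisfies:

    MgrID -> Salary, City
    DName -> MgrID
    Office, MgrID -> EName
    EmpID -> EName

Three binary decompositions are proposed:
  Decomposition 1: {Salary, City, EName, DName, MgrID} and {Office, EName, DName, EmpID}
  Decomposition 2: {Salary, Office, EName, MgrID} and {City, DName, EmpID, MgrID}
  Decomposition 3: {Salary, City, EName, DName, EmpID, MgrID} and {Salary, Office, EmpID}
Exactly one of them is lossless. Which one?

Decomposition 1

Decomposition 1: common = {EName, DName}, closure = {Salary, City, EName, DName, MgrID} → lossless.
Decomposition 2: common = {MgrID}, closure = {Salary, City, MgrID} → lossy.
Decomposition 3: common = {Salary, EmpID}, closure = {Salary, EName, EmpID} → lossy.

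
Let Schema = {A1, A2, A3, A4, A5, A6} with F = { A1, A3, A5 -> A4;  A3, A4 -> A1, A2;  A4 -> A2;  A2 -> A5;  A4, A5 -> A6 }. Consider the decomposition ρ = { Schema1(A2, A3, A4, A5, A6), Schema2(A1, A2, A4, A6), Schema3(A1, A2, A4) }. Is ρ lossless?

No

Chase test. Columns are A1, A2, A3, A4, A5, A6; row i has aⱼ where attribute j ∈ Schemai, else bᵢⱼ.
Initial tableau (one row per fragment):
  row 1: b11 a2 a3 a4 a5 a6
  row 2: a1 a2 b23 a4 b25 a6
  row 3: a1 a2 b33 a4 b35 b36
Rows 1 and 2 agree on A2; apply A2→A5 and equate their A5 entries.
Rows 1 and 3 agree on A2; apply A2→A5 and equate their A5 entries.
Rows 1 and 3 agree on A4, A5; apply A4, A5→A6 and equate their A6 entries.
No row becomes fully distinguished — the join is lossy.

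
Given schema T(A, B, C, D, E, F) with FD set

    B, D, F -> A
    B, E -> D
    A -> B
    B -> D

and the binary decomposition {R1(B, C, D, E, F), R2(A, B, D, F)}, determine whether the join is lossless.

Common attributes: R1 ∩ R2 = {B, D, F}.
Closure of {B, D, F}: B, D, F → A applies, adding A. So (B, D, F)⁺ = {A, B, D, F}.
This closure contains every attribute of R2, so R1 ∩ R2 → R2. The join is lossless.

Yes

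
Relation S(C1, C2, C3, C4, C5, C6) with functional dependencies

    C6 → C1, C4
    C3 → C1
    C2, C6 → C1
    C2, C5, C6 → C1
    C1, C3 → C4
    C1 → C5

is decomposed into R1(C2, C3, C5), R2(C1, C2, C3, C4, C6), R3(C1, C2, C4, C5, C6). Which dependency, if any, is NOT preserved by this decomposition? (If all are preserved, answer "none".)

none

C6 → C1, C4 lies within R2.
C3 → C1 lies within R2.
C2, C6 → C1 lies within R2.
C2, C5, C6 → C1 lies within R3.
C1, C3 → C4 lies within R2.
C1 → C5 lies within R3.
Every dependency is enforceable on the fragments, so the decomposition is dependency-preserving.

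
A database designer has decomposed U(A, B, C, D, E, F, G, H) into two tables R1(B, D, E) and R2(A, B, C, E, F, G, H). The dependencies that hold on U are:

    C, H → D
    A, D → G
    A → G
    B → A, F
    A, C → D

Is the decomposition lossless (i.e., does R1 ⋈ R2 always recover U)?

No

Common attributes: R1 ∩ R2 = {B, E}.
Closure of {B, E}: B → A, F applies, adding A, F; A → G applies, adding G. So (B, E)⁺ = {A, B, E, F, G}.
The closure contains neither all of R1 = {B, D, E} nor all of R2 = {A, B, C, E, F, G, H}, so the common attributes are not a superkey of either fragment. The join is lossy.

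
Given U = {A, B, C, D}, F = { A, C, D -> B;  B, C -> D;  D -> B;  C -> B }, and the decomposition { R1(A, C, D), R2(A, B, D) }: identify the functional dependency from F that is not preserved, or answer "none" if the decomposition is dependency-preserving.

A, C, D → B: restricted closure across fragments reaches B.
B, C → D: restricted closure across fragments reaches D.
D → B lies within R2.
C → B: restricted closure across fragments reaches B.
Every dependency is enforceable on the fragments, so the decomposition is dependency-preserving.

none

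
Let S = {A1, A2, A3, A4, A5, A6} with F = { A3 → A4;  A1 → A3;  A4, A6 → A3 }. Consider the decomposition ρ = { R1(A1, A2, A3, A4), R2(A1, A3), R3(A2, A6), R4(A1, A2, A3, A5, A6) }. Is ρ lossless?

Chase test. Columns are A1, A2, A3, A4, A5, A6; row i has aⱼ where attribute j ∈ Ri, else bᵢⱼ.
Initial tableau (one row per fragment):
  row 1: a1 a2 a3 a4 b15 b16
  row 2: a1 b22 a3 b24 b25 b26
  row 3: b31 a2 b33 b34 b35 a6
  row 4: a1 a2 a3 b44 a5 a6
Rows 1 and 2 agree on A3; apply A3→A4 and equate their A4 entries.
Rows 1 and 4 agree on A3; apply A3→A4 and equate their A4 entries.
Row 4 is now all distinguished symbols — the join is lossless.

Yes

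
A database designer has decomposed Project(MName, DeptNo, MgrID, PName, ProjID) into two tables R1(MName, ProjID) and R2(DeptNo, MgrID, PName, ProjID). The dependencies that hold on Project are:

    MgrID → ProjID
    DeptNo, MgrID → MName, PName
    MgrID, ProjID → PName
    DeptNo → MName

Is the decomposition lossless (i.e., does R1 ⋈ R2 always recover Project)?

No

Common attributes: R1 ∩ R2 = {ProjID}.
No dependency enlarges {ProjID}, so (ProjID)⁺ = {ProjID}.
The closure contains neither all of R1 = {MName, ProjID} nor all of R2 = {DeptNo, MgrID, PName, ProjID}, so the common attributes are not a superkey of either fragment. The join is lossy.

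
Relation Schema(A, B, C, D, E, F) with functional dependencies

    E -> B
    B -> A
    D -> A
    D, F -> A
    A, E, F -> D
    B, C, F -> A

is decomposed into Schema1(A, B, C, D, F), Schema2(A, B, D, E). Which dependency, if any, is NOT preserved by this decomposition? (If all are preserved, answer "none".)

Check A, E, F → D: no single fragment contains all of {A, D, E, F}, and the restricted closure of {A, E, F} across the fragments never reaches {D}.
E → B is preserved.
B → A is preserved.
D → A is preserved.
D, F → A is preserved.
B, C, F → A is preserved.

A, E, F -> D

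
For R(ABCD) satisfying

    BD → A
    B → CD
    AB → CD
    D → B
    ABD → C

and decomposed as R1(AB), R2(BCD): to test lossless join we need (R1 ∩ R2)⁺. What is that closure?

ABCD

R1 ∩ R2 = {B}.
B → CD applies, adding CD
BD → A applies, adding A
Closure: {ABCD}.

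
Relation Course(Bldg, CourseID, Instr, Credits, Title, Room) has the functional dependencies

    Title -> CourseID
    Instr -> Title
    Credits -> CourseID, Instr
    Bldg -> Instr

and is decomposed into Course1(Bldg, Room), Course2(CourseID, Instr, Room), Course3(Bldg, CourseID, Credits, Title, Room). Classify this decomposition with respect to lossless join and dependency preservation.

Lossless test (chase): Rows 1 and 3 agree on Bldg; apply Bldg→Instr and equate their Instr entries. Rows 1 and 3 agree on Instr; apply Instr→Title and equate their Title entries. Rows 1 and 3 agree on Title; apply Title→CourseID and equate their CourseID entries. No row becomes fully distinguished — the join is lossy.
Dependency preservation: the restricted closure of {Instr} across the fragments never reaches {Title}, so Instr → Title cannot be enforced without a join — not preserved.

lossy and not dependency-preserving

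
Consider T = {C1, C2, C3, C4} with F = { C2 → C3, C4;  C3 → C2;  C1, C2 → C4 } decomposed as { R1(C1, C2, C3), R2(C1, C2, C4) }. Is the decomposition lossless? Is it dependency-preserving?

Lossless test: (C1, C2)⁺ = {C1, C2, C3, C4}, which contains all of one fragment — lossless.
Dependency preservation: C2 → C3, C4 is not contained in any single fragment, but the restricted closure of its left-hand side across the fragments still reaches the right-hand side; the remaining FDs each lie inside some fragment. All dependencies are preserved.

lossless and dependency-preserving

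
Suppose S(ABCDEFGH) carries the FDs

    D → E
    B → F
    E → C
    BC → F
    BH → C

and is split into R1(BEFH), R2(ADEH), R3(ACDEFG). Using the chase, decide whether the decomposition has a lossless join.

Chase test. Columns are ABCDEFGH; row i has aⱼ where attribute j ∈ Ri, else bᵢⱼ.
Initial tableau (one row per fragment):
  row 1: b11 a2 b13 b14 a5 a6 b17 a8
  row 2: a1 b22 b23 a4 a5 b26 b27 a8
  row 3: a1 b32 a3 a4 a5 a6 a7 b38
Rows 1 and 2 agree on E; apply E→C and equate their C entries.
Rows 1 and 3 agree on E; apply E→C and equate their C entries.
No row becomes fully distinguished — the join is lossy.

No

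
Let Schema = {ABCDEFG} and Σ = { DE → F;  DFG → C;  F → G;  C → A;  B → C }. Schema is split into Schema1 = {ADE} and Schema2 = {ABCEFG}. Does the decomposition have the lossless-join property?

Common attributes: Schema1 ∩ Schema2 = {AE}.
No dependency enlarges {AE}, so (AE)⁺ = {AE}.
The closure contains neither all of Schema1 = {ADE} nor all of Schema2 = {ABCEFG}, so the common attributes are not a superkey of either fragment. The join is lossy.

No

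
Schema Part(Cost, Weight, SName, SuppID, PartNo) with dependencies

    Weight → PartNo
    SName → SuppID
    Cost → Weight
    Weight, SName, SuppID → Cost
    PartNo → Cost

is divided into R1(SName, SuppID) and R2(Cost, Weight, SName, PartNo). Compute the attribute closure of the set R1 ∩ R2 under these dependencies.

SName, SuppID

R1 ∩ R2 = {SName}.
SName → SuppID applies, adding SuppID
Closure: {SName, SuppID}.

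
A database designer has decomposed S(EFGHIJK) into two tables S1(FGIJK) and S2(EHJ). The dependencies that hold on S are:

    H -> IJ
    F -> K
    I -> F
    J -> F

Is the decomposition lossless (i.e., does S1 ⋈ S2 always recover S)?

Common attributes: S1 ∩ S2 = {J}.
Closure of {J}: J → F applies, adding F; F → K applies, adding K. So (J)⁺ = {FJK}.
The closure contains neither all of S1 = {FGIJK} nor all of S2 = {EHJ}, so the common attributes are not a superkey of either fragment. The join is lossy.

No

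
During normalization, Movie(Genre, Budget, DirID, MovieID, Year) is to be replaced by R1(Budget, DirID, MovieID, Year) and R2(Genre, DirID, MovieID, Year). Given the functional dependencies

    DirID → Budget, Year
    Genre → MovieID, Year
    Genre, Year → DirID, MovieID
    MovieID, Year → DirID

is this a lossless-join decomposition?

Yes

Common attributes: R1 ∩ R2 = {DirID, MovieID, Year}.
Closure of {DirID, MovieID, Year}: DirID → Budget, Year applies, adding Budget. So (DirID, MovieID, Year)⁺ = {Budget, DirID, MovieID, Year}.
This closure contains every attribute of R1, so R1 ∩ R2 → R1. The join is lossless.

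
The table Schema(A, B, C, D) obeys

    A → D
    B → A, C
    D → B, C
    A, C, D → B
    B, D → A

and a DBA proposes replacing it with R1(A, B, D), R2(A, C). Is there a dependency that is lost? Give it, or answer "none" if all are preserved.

A → D lies within R1.
B → A, C: restricted closure across fragments reaches A, C.
D → B, C: restricted closure across fragments reaches B, C.
A, C, D → B: restricted closure across fragments reaches B.
B, D → A lies within R1.
Every dependency is enforceable on the fragments, so the decomposition is dependency-preserving.

none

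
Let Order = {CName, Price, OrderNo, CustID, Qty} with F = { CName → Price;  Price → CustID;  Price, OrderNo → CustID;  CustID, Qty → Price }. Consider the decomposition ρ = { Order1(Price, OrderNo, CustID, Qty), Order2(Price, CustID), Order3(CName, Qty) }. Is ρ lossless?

Chase test. Columns are CName, Price, OrderNo, CustID, Qty; row i has aⱼ where attribute j ∈ Orderi, else bᵢⱼ.
Initial tableau (one row per fragment):
  row 1: b11 a2 a3 a4 a5
  row 2: b21 a2 b23 a4 b25
  row 3: a1 b32 b33 b34 a5
No row becomes fully distinguished — the join is lossy.

No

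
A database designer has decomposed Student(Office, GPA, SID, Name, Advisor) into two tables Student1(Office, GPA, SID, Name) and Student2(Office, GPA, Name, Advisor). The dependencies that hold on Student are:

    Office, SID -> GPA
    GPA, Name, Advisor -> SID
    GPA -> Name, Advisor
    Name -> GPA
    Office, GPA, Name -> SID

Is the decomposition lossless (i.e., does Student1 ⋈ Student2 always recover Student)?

Common attributes: Student1 ∩ Student2 = {Office, GPA, Name}.
Closure of {Office, GPA, Name}: GPA → Name, Advisor applies, adding Advisor; Office, GPA, Name → SID applies, adding SID. So (Office, GPA, Name)⁺ = {Office, GPA, SID, Name, Advisor}.
This closure contains every attribute of Student1, so Student1 ∩ Student2 → Student1. The join is lossless.

Yes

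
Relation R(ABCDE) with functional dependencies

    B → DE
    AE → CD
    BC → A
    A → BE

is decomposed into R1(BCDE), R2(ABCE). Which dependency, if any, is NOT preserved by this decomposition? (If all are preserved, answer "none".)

none

B → DE lies within R1.
AE → CD: restricted closure across fragments reaches CD.
BC → A lies within R2.
A → BE lies within R2.
Every dependency is enforceable on the fragments, so the decomposition is dependency-preserving.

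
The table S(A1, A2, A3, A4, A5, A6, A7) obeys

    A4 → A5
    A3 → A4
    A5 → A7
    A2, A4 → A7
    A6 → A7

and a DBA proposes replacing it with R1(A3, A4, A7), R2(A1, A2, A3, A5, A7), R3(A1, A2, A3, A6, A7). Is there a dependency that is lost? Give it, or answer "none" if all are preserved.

Check A4 → A5: no single fragment contains all of {A4, A5}, and the restricted closure of {A4} across the fragments never reaches {A5}.
A3 → A4 is preserved.
A5 → A7 is preserved.
A2, A4 → A7 is preserved.
A6 → A7 is preserved.

A4 → A5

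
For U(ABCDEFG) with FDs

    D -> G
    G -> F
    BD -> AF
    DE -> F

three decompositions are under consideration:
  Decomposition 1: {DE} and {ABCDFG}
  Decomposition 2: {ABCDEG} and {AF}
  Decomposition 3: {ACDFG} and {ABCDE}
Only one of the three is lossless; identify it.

Decomposition 3

Decomposition 1: common = {D}, closure = {DFG} → lossy.
Decomposition 2: common = {A}, closure = {A} → lossy.
Decomposition 3: common = {ACD}, closure = {ACDFG} → lossless.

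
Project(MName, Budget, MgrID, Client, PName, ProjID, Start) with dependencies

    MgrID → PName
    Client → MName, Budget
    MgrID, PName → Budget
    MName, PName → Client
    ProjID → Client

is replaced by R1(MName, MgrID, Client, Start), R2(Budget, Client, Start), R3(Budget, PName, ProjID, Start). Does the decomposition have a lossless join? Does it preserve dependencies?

Lossless test (chase): Rows 1 and 2 agree on Client; apply Client→MName, Budget and equate their MName, Budget entries. No row becomes fully distinguished — the join is lossy.
Dependency preservation: the restricted closure of {MgrID} across the fragments never reaches {PName}, so MgrID → PName cannot be enforced without a join — not preserved.

lossy and not dependency-preserving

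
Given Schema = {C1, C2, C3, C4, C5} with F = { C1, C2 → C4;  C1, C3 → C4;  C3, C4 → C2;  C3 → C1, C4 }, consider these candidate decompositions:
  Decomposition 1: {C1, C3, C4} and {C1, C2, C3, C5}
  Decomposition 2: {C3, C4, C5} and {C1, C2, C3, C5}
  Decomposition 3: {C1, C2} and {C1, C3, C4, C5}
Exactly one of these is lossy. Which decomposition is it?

Decomposition 3

Decomposition 1: common = {C1, C3}, closure = {C1, C2, C3, C4} → lossless.
Decomposition 2: common = {C3, C5}, closure = {C1, C2, C3, C4, C5} → lossless.
Decomposition 3: common = {C1}, closure = {C1} → lossy.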